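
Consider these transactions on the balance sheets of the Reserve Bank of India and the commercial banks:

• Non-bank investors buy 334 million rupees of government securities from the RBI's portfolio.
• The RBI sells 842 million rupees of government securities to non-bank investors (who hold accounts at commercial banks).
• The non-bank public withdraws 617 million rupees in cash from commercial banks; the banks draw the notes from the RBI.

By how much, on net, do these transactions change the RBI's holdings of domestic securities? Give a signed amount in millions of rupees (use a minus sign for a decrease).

-1176 million

RBI balance sheet:
  Assets:      Securities −1176M
  Liabilities: Bank reserves −1793M, Currency in circulation +617M
Commercial banking system:
  Assets:      Reserves at CB −1793M
  Liabilities: Checkable deposits −1793M
So the change in the RBI's holdings of domestic securities is -1176 million.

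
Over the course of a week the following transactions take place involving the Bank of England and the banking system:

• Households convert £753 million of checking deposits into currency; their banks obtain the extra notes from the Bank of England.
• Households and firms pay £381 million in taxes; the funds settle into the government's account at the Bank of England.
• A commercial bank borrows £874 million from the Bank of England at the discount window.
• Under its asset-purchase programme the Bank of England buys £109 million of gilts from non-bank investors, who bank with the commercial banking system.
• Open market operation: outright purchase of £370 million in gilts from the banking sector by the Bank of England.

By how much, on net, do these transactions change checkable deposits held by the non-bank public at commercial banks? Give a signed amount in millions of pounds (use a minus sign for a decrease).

-£1025 million

Bank of England balance sheet:
  Assets:      Securities +£479M, Loans to banks +£874M
  Liabilities: Bank reserves +£219M, Currency in circulation +£753M, Government deposits +£381M
Commercial banking system:
  Assets:      Reserves at CB +£219M, Securities −£370M
  Liabilities: Checkable deposits −£1025M, Borrowings from CB +£874M
So the change in checkable deposits held by the non-bank public at commercial banks is -£1025 million.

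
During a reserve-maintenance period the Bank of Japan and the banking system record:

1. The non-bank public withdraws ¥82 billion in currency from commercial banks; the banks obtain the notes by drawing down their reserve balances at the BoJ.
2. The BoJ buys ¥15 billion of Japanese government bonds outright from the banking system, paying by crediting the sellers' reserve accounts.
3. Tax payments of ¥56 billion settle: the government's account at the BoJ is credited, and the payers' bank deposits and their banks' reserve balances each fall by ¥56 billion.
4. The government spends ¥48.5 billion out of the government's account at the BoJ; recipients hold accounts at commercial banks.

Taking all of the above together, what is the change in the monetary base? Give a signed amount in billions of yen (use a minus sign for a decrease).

+¥7.5 billion

BoJ balance sheet:
  Assets:      Securities +¥15B
  Liabilities: Bank reserves −¥74.5B, Currency in circulation +¥82B, Government deposits +¥7.5B
Monetary base = currency + reserves: +¥82B + (−¥74.5B) = +¥7.5 billion.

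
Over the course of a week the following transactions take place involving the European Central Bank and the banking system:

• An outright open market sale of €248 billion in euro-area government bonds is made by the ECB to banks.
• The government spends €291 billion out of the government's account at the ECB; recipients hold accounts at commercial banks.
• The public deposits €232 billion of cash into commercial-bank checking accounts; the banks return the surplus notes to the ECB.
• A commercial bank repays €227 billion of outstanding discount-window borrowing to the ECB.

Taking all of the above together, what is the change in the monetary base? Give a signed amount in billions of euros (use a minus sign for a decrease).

-€184 billion

ECB balance sheet:
  Assets:      Securities −€248B, Loans to banks −€227B
  Liabilities: Bank reserves +€48B, Currency in circulation −€232B, Government deposits −€291B
Monetary base = currency + reserves: −€232B + (+€48B) = -€184 billion.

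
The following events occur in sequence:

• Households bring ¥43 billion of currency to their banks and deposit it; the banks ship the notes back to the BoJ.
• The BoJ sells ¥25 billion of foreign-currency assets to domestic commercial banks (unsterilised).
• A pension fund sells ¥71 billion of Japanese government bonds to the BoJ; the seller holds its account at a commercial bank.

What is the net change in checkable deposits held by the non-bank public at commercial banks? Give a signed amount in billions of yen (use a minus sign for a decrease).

Currency deposit ¥43 billion: non-bank counterparties' bank balances rise → +¥43B.
FX sale ¥25 billion: the counterparty is a bank, so public deposits are unchanged → 0.
Asset purchase (from non-banks) ¥71 billion: non-bank counterparties' bank balances rise → +¥71B.
Net: 43 + 0 + 71 = +¥114 billion.

+¥114 billion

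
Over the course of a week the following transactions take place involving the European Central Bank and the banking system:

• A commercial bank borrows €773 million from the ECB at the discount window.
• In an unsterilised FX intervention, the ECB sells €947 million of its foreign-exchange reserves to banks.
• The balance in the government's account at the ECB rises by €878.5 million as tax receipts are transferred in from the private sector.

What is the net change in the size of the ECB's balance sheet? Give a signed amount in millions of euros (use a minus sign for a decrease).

Discount-window loan €773 million: an ECB asset is acquired → +€773M.
FX sale €947 million: an ECB asset is shed → −€947M.
Government account inflow €878.5 million: only the composition of liabilities changes → 0.
Net: 773 − 947 + 0 = -€174 million.

-€174 million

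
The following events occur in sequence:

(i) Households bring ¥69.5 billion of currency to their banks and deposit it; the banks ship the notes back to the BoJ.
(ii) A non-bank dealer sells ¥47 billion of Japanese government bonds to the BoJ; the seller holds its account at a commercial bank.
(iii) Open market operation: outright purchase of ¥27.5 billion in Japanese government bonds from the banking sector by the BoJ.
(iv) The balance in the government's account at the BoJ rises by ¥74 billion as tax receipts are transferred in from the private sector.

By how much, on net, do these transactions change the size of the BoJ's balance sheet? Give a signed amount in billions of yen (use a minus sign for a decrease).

Currency deposit ¥69.5 billion: only the composition of liabilities changes → 0.
Asset purchase (from non-banks) ¥47 billion: a BoJ asset is acquired → +¥47B.
OMO purchase (from banks) ¥27.5 billion: a BoJ asset is acquired → +¥27.5B.
Government account inflow ¥74 billion: only the composition of liabilities changes → 0.
Net: 0 + 47 + 27.5 + 0 = +¥74.5 billion.

+¥74.5 billion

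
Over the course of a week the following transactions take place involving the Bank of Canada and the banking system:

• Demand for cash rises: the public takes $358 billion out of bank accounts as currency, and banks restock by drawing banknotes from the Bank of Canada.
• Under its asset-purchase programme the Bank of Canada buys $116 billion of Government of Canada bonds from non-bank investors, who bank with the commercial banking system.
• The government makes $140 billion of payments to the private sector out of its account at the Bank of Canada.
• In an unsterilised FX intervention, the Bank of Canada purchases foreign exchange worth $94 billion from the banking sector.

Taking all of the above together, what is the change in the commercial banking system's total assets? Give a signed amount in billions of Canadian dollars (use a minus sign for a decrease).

-$102 billion

Currency withdrawal $358 billion: bank balance sheets shrink → −$358B.
Asset purchase (from non-banks) $116 billion: bank balance sheets expand → +$116B.
Government spending $140 billion: bank balance sheets expand → +$140B.
FX purchase $94 billion: just an asset swap on bank balance sheets → 0.
Net: −358 + 116 + 140 + 0 = -$102 billion.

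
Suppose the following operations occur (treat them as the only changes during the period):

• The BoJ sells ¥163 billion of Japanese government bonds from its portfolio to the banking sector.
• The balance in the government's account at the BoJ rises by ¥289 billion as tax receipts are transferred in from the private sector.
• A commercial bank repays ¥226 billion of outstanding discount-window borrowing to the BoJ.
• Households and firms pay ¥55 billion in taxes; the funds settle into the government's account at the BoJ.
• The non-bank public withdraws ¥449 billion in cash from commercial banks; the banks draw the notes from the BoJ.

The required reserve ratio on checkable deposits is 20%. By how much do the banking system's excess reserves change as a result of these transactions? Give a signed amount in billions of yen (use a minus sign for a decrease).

OMO sale (to banks) ¥163 billion: reserves −¥163B, deposits 0.
Government account inflow ¥289 billion: reserves −¥289B, deposits −¥289B.
Discount-window repayment ¥226 billion: reserves −¥226B, deposits 0.
Government account inflow ¥55 billion: reserves −¥55B, deposits −¥55B.
Currency withdrawal ¥449 billion: reserves −¥449B, deposits −¥449B.
Totals: Δreserves = −¥1182B, Δdeposits = −¥793B.
Δrequired reserves = 20% × −¥793B = −¥158.6B.
Δexcess reserves = Δreserves − Δrequired = −¥1182B − (−¥158.6B) = -¥1023.4 billion.

-¥1023.4 billion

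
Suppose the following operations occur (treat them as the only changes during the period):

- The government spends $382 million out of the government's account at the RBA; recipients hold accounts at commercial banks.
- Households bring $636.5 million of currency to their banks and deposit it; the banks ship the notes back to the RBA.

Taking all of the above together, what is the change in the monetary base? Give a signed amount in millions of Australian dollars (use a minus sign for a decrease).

+$382 million

Government spending $382 million: a non-base liability converts back to reserves → +$382M.
Currency deposit $636.5 million: just a shift between currency and reserves — both are base money → 0.
Net: 382 + 0 = +$382 million.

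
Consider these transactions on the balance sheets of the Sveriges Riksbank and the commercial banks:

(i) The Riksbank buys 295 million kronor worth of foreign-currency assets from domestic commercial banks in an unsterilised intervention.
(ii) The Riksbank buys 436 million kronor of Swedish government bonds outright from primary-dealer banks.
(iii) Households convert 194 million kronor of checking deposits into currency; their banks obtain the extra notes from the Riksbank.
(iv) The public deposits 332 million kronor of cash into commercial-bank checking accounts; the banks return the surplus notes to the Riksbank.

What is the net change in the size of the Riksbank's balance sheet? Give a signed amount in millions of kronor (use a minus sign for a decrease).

+731 million

FX purchase 295 million kronor: a Riksbank asset is acquired → +295M.
OMO purchase (from banks) 436 million kronor: a Riksbank asset is acquired → +436M.
Currency withdrawal 194 million kronor: only the composition of liabilities changes → 0.
Currency deposit 332 million kronor: only the composition of liabilities changes → 0.
Net: 295 + 436 + 0 + 0 = +731 million.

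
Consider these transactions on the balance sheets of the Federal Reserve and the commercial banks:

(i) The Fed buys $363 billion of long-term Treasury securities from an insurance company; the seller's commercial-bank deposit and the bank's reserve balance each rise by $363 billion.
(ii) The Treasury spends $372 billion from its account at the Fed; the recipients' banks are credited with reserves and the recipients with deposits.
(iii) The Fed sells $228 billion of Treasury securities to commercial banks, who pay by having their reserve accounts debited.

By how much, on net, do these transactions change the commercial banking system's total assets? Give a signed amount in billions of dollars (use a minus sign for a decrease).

+$735 billion

Asset purchase (from non-banks) $363 billion: bank balance sheets expand → +$363B.
Government spending $372 billion: bank balance sheets expand → +$372B.
OMO sale (to banks) $228 billion: just an asset swap on bank balance sheets → 0.
Net: 363 + 372 + 0 = +$735 billion.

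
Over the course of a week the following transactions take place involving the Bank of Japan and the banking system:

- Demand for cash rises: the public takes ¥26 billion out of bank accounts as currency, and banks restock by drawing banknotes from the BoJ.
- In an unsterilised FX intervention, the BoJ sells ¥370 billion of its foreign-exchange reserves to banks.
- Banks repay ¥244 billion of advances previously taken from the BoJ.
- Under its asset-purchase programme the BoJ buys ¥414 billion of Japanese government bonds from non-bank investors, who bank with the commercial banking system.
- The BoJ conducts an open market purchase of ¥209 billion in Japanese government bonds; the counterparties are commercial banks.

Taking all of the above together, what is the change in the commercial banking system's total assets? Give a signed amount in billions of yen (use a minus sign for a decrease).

BoJ balance sheet:
  Assets:      Securities +¥623B, Loans to banks −¥244B, Foreign assets −¥370B
  Liabilities: Bank reserves −¥17B, Currency in circulation +¥26B
Commercial banking system:
  Assets:      Reserves at CB −¥17B, Securities −¥209B, Foreign assets +¥370B
  Liabilities: Checkable deposits +¥388B, Borrowings from CB −¥244B
Change in total bank assets = +¥144 billion.

+¥144 billion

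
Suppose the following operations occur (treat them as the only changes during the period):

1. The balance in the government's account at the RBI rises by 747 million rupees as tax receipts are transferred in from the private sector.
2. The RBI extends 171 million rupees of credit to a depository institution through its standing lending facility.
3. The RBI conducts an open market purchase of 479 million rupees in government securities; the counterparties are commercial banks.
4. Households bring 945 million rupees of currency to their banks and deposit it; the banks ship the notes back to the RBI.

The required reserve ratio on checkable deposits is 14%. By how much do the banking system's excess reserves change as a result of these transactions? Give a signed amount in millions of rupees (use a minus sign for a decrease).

+820.28 million

Government account inflow 747 million rupees: reserves −747M, deposits −747M.
Discount-window loan 171 million rupees: reserves +171M, deposits 0.
OMO purchase (from banks) 479 million rupees: reserves +479M, deposits 0.
Currency deposit 945 million rupees: reserves +945M, deposits +945M.
Totals: Δreserves = +848M, Δdeposits = +198M.
Δrequired reserves = 14% × +198M = +27.72M.
Δexcess reserves = Δreserves − Δrequired = +848M − (+27.72M) = +820.28 million.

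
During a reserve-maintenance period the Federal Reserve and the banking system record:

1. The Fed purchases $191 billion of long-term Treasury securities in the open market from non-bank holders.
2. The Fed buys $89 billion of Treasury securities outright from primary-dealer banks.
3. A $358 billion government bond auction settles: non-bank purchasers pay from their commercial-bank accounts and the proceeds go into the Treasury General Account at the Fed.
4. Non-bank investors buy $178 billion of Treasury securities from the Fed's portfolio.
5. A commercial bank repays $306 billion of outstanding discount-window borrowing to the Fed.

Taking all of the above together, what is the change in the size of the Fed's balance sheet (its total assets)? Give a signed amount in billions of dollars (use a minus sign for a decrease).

-$204 billion

Asset purchase (from non-banks) $191 billion: a Fed asset is acquired → +$191B.
OMO purchase (from banks) $89 billion: a Fed asset is acquired → +$89B.
Government account inflow $358 billion: only the composition of liabilities changes → 0.
Asset sale (to non-banks) $178 billion: a Fed asset is shed → −$178B.
Discount-window repayment $306 billion: a Fed asset is shed → −$306B.
Net: 191 + 89 + 0 − 178 − 306 = -$204 billion.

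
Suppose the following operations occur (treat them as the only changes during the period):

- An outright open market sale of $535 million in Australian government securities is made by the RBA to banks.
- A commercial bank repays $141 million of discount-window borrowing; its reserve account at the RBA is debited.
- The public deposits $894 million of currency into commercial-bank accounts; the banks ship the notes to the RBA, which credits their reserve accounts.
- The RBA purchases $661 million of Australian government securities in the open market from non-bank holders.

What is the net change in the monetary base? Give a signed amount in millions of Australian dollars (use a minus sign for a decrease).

OMO sale (to banks) $535 million: RBA balance sheet contracts → −$535M.
Discount-window repayment $141 million: RBA balance sheet contracts → −$141M.
Currency deposit $894 million: just a shift between currency and reserves — both are base money → 0.
Asset purchase (from non-banks) $661 million: RBA balance sheet expands → +$661M.
Net: −535 − 141 + 0 + 661 = -$15 million.

-$15 million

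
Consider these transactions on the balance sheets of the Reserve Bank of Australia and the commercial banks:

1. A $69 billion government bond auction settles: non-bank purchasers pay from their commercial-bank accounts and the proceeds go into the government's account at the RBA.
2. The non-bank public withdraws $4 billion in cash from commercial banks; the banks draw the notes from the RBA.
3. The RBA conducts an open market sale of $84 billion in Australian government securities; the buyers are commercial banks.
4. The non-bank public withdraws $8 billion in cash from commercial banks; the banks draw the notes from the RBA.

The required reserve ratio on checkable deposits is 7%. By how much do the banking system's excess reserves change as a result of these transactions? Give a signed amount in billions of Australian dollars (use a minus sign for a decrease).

Government account inflow $69 billion: reserves −$69B, deposits −$69B.
Currency withdrawal $4 billion: reserves −$4B, deposits −$4B.
OMO sale (to banks) $84 billion: reserves −$84B, deposits 0.
Currency withdrawal $8 billion: reserves −$8B, deposits −$8B.
Totals: Δreserves = −$165B, Δdeposits = −$81B.
Δrequired reserves = 7% × −$81B = −$5.67B.
Δexcess reserves = Δreserves − Δrequired = −$165B − (−$5.67B) = -$159.33 billion.

-$159.33 billion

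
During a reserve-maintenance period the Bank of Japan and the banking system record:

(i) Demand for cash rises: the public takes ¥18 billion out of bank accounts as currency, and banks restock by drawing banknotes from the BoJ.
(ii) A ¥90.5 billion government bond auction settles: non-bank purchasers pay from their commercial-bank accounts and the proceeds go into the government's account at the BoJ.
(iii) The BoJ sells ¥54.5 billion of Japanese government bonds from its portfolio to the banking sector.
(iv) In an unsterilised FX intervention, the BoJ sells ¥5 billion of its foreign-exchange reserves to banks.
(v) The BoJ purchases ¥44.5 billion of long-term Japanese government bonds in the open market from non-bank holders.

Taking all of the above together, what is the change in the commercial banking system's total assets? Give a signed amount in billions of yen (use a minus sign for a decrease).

-¥64 billion

BoJ balance sheet:
  Assets:      Securities −¥10B, Foreign assets −¥5B
  Liabilities: Bank reserves −¥123.5B, Currency in circulation +¥18B, Government deposits +¥90.5B
Commercial banking system:
  Assets:      Reserves at CB −¥123.5B, Securities +¥54.5B, Foreign assets +¥5B
  Liabilities: Checkable deposits −¥64B
Change in total bank assets = -¥64 billion.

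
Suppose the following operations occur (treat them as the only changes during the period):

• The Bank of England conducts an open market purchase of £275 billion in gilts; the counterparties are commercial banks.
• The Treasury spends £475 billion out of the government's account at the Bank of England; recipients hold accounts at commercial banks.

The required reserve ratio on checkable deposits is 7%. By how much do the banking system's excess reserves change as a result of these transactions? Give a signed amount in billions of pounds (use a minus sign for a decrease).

+£716.75 billion

OMO purchase (from banks) £275 billion: reserves +£275B, deposits 0.
Government spending £475 billion: reserves +£475B, deposits +£475B.
Totals: Δreserves = +£750B, Δdeposits = +£475B.
Δrequired reserves = 7% × +£475B = +£33.25B.
Δexcess reserves = Δreserves − Δrequired = +£750B − (+£33.25B) = +£716.75 billion.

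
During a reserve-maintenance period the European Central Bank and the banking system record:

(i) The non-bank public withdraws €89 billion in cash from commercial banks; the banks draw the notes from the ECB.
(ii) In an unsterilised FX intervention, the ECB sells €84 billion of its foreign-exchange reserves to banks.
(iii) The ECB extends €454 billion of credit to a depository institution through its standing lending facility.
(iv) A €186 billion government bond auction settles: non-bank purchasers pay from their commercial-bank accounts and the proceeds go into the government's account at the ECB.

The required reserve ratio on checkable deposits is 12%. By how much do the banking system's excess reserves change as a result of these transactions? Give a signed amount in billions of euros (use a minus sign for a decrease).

Currency withdrawal €89 billion: reserves −€89B, deposits −€89B.
FX sale €84 billion: reserves −€84B, deposits 0.
Discount-window loan €454 billion: reserves +€454B, deposits 0.
Government account inflow €186 billion: reserves −€186B, deposits −€186B.
Totals: Δreserves = +€95B, Δdeposits = −€275B.
Δrequired reserves = 12% × −€275B = −€33B.
Δexcess reserves = Δreserves − Δrequired = +€95B − (−€33B) = +€128 billion.

+€128 billion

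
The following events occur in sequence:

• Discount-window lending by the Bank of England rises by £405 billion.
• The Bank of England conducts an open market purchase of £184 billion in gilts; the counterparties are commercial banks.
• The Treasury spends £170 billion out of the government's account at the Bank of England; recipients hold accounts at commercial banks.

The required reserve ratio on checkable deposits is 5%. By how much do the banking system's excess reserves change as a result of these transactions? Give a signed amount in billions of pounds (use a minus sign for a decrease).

+£750.5 billion

Discount-window loan £405 billion: reserves +£405B, deposits 0.
OMO purchase (from banks) £184 billion: reserves +£184B, deposits 0.
Government spending £170 billion: reserves +£170B, deposits +£170B.
Totals: Δreserves = +£759B, Δdeposits = +£170B.
Δrequired reserves = 5% × +£170B = +£8.5B.
Δexcess reserves = Δreserves − Δrequired = +£759B − (+£8.5B) = +£750.5 billion.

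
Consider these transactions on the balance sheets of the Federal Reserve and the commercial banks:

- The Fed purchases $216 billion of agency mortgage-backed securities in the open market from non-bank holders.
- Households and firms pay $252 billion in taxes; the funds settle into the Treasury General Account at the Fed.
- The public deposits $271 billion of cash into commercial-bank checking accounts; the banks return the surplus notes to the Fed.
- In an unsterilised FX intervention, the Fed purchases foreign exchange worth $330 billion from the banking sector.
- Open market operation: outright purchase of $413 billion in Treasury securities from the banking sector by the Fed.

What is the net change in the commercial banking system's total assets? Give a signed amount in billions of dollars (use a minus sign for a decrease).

Fed balance sheet:
  Assets:      Securities +$629B, Foreign assets +$330B
  Liabilities: Bank reserves +$978B, Currency in circulation −$271B, Government deposits +$252B
Commercial banking system:
  Assets:      Reserves at CB +$978B, Securities −$413B, Foreign assets −$330B
  Liabilities: Checkable deposits +$235B
Change in total bank assets = +$235 billion.

+$235 billion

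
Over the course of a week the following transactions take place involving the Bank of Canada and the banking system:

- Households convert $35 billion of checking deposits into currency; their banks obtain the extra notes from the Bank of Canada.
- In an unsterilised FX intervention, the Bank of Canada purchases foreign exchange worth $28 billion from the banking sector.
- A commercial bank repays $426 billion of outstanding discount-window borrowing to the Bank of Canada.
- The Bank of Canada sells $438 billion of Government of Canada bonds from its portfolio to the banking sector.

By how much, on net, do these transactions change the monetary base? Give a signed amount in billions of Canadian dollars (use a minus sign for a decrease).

Currency withdrawal $35 billion: just a shift between currency and reserves — both are base money → 0.
FX purchase $28 billion: Bank of Canada balance sheet expands → +$28B.
Discount-window repayment $426 billion: Bank of Canada balance sheet contracts → −$426B.
OMO sale (to banks) $438 billion: Bank of Canada balance sheet contracts → −$438B.
Net: 0 + 28 − 426 − 438 = -$836 billion.

-$836 billion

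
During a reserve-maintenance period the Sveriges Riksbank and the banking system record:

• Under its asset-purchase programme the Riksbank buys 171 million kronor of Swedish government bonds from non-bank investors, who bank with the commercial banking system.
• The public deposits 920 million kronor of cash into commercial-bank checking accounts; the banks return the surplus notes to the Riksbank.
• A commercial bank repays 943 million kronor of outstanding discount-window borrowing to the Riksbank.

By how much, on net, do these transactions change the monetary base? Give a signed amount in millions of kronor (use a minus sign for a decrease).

Riksbank balance sheet:
  Assets:      Securities +171M, Loans to banks −943M
  Liabilities: Bank reserves +148M, Currency in circulation −920M
Monetary base = currency + reserves: −920M + (+148M) = -772 million.

-772 million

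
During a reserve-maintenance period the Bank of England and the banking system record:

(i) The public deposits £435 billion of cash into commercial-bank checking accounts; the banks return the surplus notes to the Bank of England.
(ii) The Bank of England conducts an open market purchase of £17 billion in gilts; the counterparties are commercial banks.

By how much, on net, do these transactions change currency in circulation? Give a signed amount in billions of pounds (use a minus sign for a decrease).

Bank of England balance sheet:
  Assets:      Securities +£17B
  Liabilities: Bank reserves +£452B, Currency in circulation −£435B
So the change in currency in circulation is -£435 billion.

-£435 billion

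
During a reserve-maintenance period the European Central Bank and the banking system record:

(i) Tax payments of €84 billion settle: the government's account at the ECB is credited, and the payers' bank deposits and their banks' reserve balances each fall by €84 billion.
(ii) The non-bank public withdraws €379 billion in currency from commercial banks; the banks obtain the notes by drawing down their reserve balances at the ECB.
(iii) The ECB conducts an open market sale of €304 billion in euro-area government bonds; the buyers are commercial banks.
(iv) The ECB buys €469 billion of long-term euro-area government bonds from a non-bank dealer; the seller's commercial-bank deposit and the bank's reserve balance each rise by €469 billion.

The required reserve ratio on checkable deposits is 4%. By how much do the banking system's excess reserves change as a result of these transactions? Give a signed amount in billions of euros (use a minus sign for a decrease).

Government account inflow €84 billion: reserves −€84B, deposits −€84B.
Currency withdrawal €379 billion: reserves −€379B, deposits −€379B.
OMO sale (to banks) €304 billion: reserves −€304B, deposits 0.
Asset purchase (from non-banks) €469 billion: reserves +€469B, deposits +€469B.
Totals: Δreserves = −€298B, Δdeposits = +€6B.
Δrequired reserves = 4% × +€6B = +€0.24B.
Δexcess reserves = Δreserves − Δrequired = −€298B − (+€0.24B) = -€298.24 billion.

-€298.24 billion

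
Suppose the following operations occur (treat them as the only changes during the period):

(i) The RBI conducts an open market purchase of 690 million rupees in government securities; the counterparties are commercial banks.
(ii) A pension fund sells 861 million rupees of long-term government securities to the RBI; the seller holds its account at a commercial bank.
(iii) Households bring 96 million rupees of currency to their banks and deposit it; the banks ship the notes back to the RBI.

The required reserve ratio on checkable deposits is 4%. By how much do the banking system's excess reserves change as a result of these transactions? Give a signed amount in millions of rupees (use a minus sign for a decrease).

+1608.72 million

OMO purchase (from banks) 690 million rupees: reserves +690M, deposits 0.
Asset purchase (from non-banks) 861 million rupees: reserves +861M, deposits +861M.
Currency deposit 96 million rupees: reserves +96M, deposits +96M.
Totals: Δreserves = +1647M, Δdeposits = +957M.
Δrequired reserves = 4% × +957M = +38.28M.
Δexcess reserves = Δreserves − Δrequired = +1647M − (+38.28M) = +1608.72 million.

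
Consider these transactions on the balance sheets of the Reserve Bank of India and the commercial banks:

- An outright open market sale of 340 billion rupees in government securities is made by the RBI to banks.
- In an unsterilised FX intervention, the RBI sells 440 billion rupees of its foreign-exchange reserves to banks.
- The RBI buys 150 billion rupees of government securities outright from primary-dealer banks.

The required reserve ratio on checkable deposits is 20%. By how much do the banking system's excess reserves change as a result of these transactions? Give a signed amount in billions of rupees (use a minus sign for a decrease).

-630 billion

OMO sale (to banks) 340 billion rupees: reserves −340B, deposits 0.
FX sale 440 billion rupees: reserves −440B, deposits 0.
OMO purchase (from banks) 150 billion rupees: reserves +150B, deposits 0.
Totals: Δreserves = −630B, Δdeposits = 0.
Δrequired reserves = 20% × 0 = 0.
Δexcess reserves = Δreserves − Δrequired = −630B − (0) = -630 billion.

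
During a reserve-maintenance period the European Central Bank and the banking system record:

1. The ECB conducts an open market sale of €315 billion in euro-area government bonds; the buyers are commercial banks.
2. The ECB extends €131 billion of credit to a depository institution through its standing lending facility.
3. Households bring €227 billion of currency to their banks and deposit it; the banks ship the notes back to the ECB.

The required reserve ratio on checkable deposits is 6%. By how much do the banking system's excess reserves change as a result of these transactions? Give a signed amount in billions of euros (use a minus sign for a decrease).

+€29.38 billion

OMO sale (to banks) €315 billion: reserves −€315B, deposits 0.
Discount-window loan €131 billion: reserves +€131B, deposits 0.
Currency deposit €227 billion: reserves +€227B, deposits +€227B.
Totals: Δreserves = +€43B, Δdeposits = +€227B.
Δrequired reserves = 6% × +€227B = +€13.62B.
Δexcess reserves = Δreserves − Δrequired = +€43B − (+€13.62B) = +€29.38 billion.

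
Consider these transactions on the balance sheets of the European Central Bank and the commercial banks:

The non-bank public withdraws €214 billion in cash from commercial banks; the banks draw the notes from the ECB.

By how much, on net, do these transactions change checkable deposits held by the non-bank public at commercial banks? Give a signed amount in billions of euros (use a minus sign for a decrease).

-€214 billion

Currency withdrawal €214 billion: non-bank counterparties' bank balances fall → −€214B.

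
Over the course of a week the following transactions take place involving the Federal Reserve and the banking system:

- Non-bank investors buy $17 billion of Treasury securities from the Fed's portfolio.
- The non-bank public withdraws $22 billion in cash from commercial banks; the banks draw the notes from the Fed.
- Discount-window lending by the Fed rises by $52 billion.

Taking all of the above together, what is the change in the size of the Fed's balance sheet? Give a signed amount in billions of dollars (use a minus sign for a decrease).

Fed balance sheet:
  Assets:      Securities −$17B, Loans to banks +$52B
  Liabilities: Bank reserves +$13B, Currency in circulation +$22B
Commercial banking system:
  Assets:      Reserves at CB +$13B
  Liabilities: Checkable deposits −$39B, Borrowings from CB +$52B
Change in total Fed assets = +$35 billion.

+$35 billion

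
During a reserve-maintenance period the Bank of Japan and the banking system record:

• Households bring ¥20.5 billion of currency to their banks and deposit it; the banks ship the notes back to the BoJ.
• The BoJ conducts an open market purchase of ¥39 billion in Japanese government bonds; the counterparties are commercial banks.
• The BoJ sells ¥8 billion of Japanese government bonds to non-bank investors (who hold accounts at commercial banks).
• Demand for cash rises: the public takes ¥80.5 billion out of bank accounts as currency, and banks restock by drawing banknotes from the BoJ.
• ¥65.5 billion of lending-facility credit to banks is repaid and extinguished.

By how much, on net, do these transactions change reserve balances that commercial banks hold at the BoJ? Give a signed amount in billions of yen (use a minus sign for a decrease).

Currency deposit ¥20.5 billion: returned notes are swapped for reserve credit → +¥20.5B.
OMO purchase (from banks) ¥39 billion: the BoJ pays by crediting reserve accounts → +¥39B.
Asset sale (to non-banks) ¥8 billion: the non-bank buyers' banks settle from reserves → −¥8B.
Currency withdrawal ¥80.5 billion: banks swap reserves for currency → −¥80.5B.
Discount-window repayment ¥65.5 billion: repayment is debited from reserves → −¥65.5B.
Net: 20.5 + 39 − 8 − 80.5 − 65.5 = -¥94.5 billion.

-¥94.5 billion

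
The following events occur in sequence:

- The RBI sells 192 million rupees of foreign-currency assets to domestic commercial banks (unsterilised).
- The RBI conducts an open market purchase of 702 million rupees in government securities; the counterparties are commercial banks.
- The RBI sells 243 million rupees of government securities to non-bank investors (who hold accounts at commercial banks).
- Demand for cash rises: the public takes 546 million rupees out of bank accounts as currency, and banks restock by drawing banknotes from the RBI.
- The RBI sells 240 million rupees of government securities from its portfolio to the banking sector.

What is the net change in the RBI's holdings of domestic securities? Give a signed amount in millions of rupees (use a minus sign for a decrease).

FX sale 192 million rupees: the RBI's securities portfolio is untouched → 0.
OMO purchase (from banks) 702 million rupees: securities added to the RBI's portfolio → +702M.
Asset sale (to non-banks) 243 million rupees: securities removed from the RBI's portfolio → −243M.
Currency withdrawal 546 million rupees: the RBI's securities portfolio is untouched → 0.
OMO sale (to banks) 240 million rupees: securities removed from the RBI's portfolio → −240M.
Net: 0 + 702 − 243 + 0 − 240 = +219 million.

+219 million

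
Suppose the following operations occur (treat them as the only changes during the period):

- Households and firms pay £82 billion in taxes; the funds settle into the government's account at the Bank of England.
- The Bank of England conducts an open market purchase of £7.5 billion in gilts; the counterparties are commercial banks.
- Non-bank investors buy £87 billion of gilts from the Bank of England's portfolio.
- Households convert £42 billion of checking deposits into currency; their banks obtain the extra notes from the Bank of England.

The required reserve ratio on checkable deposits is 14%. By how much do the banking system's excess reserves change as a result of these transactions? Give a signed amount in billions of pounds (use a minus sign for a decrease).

Government account inflow £82 billion: reserves −£82B, deposits −£82B.
OMO purchase (from banks) £7.5 billion: reserves +£7.5B, deposits 0.
Asset sale (to non-banks) £87 billion: reserves −£87B, deposits −£87B.
Currency withdrawal £42 billion: reserves −£42B, deposits −£42B.
Totals: Δreserves = −£203.5B, Δdeposits = −£211B.
Δrequired reserves = 14% × −£211B = −£29.54B.
Δexcess reserves = Δreserves − Δrequired = −£203.5B − (−£29.54B) = -£173.96 billion.

-£173.96 billion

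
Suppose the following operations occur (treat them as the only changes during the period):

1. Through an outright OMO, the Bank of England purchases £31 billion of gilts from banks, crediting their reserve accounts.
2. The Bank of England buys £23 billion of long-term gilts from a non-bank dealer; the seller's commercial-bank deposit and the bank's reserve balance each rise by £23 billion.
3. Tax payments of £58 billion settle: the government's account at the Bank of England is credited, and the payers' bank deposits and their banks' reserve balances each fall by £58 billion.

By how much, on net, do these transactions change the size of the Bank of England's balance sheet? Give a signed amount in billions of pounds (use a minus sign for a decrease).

+£54 billion

OMO purchase (from banks) £31 billion: a Bank of England asset is acquired → +£31B.
Asset purchase (from non-banks) £23 billion: a Bank of England asset is acquired → +£23B.
Government account inflow £58 billion: only the composition of liabilities changes → 0.
Net: 31 + 23 + 0 = +£54 billion.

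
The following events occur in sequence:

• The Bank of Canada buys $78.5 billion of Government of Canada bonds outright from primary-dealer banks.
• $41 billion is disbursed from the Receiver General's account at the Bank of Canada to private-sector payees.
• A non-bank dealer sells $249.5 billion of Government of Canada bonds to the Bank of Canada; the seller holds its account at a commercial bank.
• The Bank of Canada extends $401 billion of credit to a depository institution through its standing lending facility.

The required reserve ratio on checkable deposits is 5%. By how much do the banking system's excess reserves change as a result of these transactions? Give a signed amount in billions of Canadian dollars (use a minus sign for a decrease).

OMO purchase (from banks) $78.5 billion: reserves +$78.5B, deposits 0.
Government spending $41 billion: reserves +$41B, deposits +$41B.
Asset purchase (from non-banks) $249.5 billion: reserves +$249.5B, deposits +$249.5B.
Discount-window loan $401 billion: reserves +$401B, deposits 0.
Totals: Δreserves = +$770B, Δdeposits = +$290.5B.
Δrequired reserves = 5% × +$290.5B = +$14.525B.
Δexcess reserves = Δreserves − Δrequired = +$770B − (+$14.525B) = +$755.475 billion.

+$755.475 billion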